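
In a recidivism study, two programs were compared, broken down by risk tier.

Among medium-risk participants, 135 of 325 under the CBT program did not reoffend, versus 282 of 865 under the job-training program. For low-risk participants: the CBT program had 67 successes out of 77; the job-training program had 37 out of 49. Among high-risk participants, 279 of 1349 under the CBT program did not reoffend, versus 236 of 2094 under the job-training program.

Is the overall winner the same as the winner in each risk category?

Medium-risk: the CBT program 135/325 = 41.5%, the job-training program 282/865 = 32.6% → the CBT program
Low-risk: the CBT program 67/77 = 87.0%, the job-training program 37/49 = 75.5% → the CBT program
High-risk: the CBT program 279/1349 = 20.7%, the job-training program 236/2094 = 11.3% → the CBT program
Overall: the CBT program 481/1751 = 27.5%, the job-training program 555/3008 = 18.5% → the CBT program
The CBT program wins overall and in every risk group — no reversal.

Yes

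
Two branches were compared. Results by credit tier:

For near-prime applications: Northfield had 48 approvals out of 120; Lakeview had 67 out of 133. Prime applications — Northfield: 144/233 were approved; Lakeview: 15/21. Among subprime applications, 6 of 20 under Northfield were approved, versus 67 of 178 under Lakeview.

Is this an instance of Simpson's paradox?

Yes

Near-prime: Northfield 48/120 = 40.0%, Lakeview 67/133 = 50.4% → Lakeview
Prime: Northfield 144/233 = 61.8%, Lakeview 15/21 = 71.4% → Lakeview
Subprime: Northfield 6/20 = 30.0%, Lakeview 67/178 = 37.6% → Lakeview
Overall: Northfield 198/373 = 53.1%, Lakeview 149/332 = 44.9% → Northfield
Lakeview wins each credit group but Northfield wins overall — the comparison reverses. Lakeview's applications skew toward subprime, which has a lower base rate.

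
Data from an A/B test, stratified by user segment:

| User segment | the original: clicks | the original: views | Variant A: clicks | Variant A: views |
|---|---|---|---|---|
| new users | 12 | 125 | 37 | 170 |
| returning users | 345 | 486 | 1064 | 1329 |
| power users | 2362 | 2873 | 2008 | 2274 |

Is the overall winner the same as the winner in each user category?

Yes

New users: the original 12/125 = 9.6%, Variant A 37/170 = 21.8% → Variant A
Returning users: the original 345/486 = 71.0%, Variant A 1064/1329 = 80.1% → Variant A
Power users: the original 2362/2873 = 82.2%, Variant A 2008/2274 = 88.3% → Variant A
Overall: the original 2719/3484 = 78.0%, Variant A 3109/3773 = 82.4% → Variant A
Variant A wins overall and in every user group — no reversal.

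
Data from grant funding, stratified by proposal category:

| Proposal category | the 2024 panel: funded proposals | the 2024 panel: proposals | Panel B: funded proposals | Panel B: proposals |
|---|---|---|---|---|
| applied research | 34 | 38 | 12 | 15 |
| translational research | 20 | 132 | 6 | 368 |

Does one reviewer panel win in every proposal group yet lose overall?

Applied research: the 2024 panel 34/38 = 89.5%, Panel B 12/15 = 80.0% → the 2024 panel
Translational research: the 2024 panel 20/132 = 15.2%, Panel B 6/368 = 1.6% → the 2024 panel
Overall: the 2024 panel 54/170 = 31.8%, Panel B 18/383 = 4.7% → the 2024 panel
The 2024 panel wins overall and in every proposal group — no reversal.

No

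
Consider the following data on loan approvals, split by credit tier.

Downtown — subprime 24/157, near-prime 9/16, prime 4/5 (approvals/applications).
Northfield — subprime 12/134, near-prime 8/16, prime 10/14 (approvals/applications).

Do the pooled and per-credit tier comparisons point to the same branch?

Subprime: Downtown 24/157 = 15.3%, Northfield 12/134 = 9.0% → Downtown
Near-prime: Downtown 9/16 = 56.2%, Northfield 8/16 = 50.0% → Downtown
Prime: Downtown 4/5 = 80.0%, Northfield 10/14 = 71.4% → Downtown
Overall: Downtown 37/178 = 20.8%, Northfield 30/164 = 18.3% → Downtown
Downtown wins overall and in every credit group — no reversal.

Yes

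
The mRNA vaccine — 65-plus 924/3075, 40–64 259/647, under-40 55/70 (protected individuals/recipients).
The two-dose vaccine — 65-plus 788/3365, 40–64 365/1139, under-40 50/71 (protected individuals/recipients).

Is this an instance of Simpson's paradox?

No

65-plus: the mRNA vaccine 924/3075 = 30.0%, the two-dose vaccine 788/3365 = 23.4% → the mRNA vaccine
40–64: the mRNA vaccine 259/647 = 40.0%, the two-dose vaccine 365/1139 = 32.0% → the mRNA vaccine
Under-40: the mRNA vaccine 55/70 = 78.6%, the two-dose vaccine 50/71 = 70.4% → the mRNA vaccine
Overall: the mRNA vaccine 1238/3792 = 32.6%, the two-dose vaccine 1203/4575 = 26.3% → the mRNA vaccine
The mRNA vaccine wins overall and in every age group — no reversal.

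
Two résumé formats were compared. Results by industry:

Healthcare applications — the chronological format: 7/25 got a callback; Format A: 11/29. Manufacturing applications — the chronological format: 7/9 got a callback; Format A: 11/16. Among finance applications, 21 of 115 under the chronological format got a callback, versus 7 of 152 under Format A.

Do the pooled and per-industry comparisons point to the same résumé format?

Healthcare: the chronological format 7/25 = 28.0%, Format A 11/29 = 37.9% → Format A
Manufacturing: the chronological format 7/9 = 77.8%, Format A 11/16 = 68.8% → the chronological format
Finance: the chronological format 21/115 = 18.3%, Format A 7/152 = 4.6% → the chronological format
Overall: the chronological format 35/149 = 23.5%, Format A 29/197 = 14.7% → the chronological format
Neither sweeps: the chronological format wins 2 of 3 groups, Format A wins 1. The chronological format wins overall but not every group — no Simpson reversal.

No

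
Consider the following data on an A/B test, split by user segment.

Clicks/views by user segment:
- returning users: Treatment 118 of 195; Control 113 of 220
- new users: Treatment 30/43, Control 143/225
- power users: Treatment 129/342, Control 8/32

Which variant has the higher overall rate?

Control

Returning users: Treatment 118/195 = 60.5%, Control 113/220 = 51.4% → Treatment
New users: Treatment 30/43 = 69.8%, Control 143/225 = 63.6% → Treatment
Power users: Treatment 129/342 = 37.7%, Control 8/32 = 25.0% → Treatment
Overall: Treatment 277/580 = 47.8%, Control 264/477 = 55.3% → Control
(Treatment wins every user group but Control wins overall — Treatment's views skew toward the low-rate power users group.)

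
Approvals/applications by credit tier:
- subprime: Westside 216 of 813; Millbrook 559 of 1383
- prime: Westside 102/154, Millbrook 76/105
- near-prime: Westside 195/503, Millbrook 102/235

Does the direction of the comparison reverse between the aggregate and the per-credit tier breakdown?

No

Subprime: Westside 216/813 = 26.6%, Millbrook 559/1383 = 40.4% → Millbrook
Prime: Westside 102/154 = 66.2%, Millbrook 76/105 = 72.4% → Millbrook
Near-prime: Westside 195/503 = 38.8%, Millbrook 102/235 = 43.4% → Millbrook
Overall: Westside 513/1470 = 34.9%, Millbrook 737/1723 = 42.8% → Millbrook
Millbrook wins overall and in every credit group — no reversal.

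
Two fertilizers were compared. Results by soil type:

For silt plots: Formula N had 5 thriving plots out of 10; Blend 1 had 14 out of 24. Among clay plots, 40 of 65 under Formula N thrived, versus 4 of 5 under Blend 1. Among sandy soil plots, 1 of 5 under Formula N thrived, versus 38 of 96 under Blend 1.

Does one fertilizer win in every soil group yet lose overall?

Yes

Silt: Formula N 5/10 = 50.0%, Blend 1 14/24 = 58.3% → Blend 1
Clay: Formula N 40/65 = 61.5%, Blend 1 4/5 = 80.0% → Blend 1
Sandy soil: Formula N 1/5 = 20.0%, Blend 1 38/96 = 39.6% → Blend 1
Overall: Formula N 46/80 = 57.5%, Blend 1 56/125 = 44.8% → Formula N
Blend 1 wins each soil group but Formula N wins overall — the comparison reverses. Blend 1's plots skew toward sandy soil, which has a lower base rate.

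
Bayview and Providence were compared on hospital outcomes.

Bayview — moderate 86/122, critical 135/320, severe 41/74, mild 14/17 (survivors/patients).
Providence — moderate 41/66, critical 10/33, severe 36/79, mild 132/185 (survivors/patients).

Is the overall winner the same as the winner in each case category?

Moderate: Bayview 86/122 = 70.5%, Providence 41/66 = 62.1% → Bayview
Critical: Bayview 135/320 = 42.2%, Providence 10/33 = 30.3% → Bayview
Severe: Bayview 41/74 = 55.4%, Providence 36/79 = 45.6% → Bayview
Mild: Bayview 14/17 = 82.4%, Providence 132/185 = 71.4% → Bayview
Overall: Bayview 276/533 = 51.8%, Providence 219/363 = 60.3% → Providence
Bayview wins each case group but Providence wins overall — the comparison reverses. Bayview's patients skew toward critical, which has a lower base rate.

No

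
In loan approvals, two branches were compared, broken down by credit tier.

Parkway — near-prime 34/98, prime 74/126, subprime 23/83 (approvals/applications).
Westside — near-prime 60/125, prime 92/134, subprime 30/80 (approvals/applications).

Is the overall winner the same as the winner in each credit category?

Near-prime: Parkway 34/98 = 34.7%, Westside 60/125 = 48.0% → Westside
Prime: Parkway 74/126 = 58.7%, Westside 92/134 = 68.7% → Westside
Subprime: Parkway 23/83 = 27.7%, Westside 30/80 = 37.5% → Westside
Overall: Parkway 131/307 = 42.7%, Westside 182/339 = 53.7% → Westside
Westside wins overall and in every credit group — no reversal.

Yes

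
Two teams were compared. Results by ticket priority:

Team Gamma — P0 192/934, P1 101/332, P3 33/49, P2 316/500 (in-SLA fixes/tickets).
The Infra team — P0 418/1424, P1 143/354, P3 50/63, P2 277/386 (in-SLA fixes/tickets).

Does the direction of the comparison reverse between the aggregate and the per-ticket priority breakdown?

P0: Team Gamma 192/934 = 20.6%, the Infra team 418/1424 = 29.4% → the Infra team
P1: Team Gamma 101/332 = 30.4%, the Infra team 143/354 = 40.4% → the Infra team
P3: Team Gamma 33/49 = 67.3%, the Infra team 50/63 = 79.4% → the Infra team
P2: Team Gamma 316/500 = 63.2%, the Infra team 277/386 = 71.8% → the Infra team
Overall: Team Gamma 642/1815 = 35.4%, the Infra team 888/2227 = 39.9% → the Infra team
The Infra team wins overall and in every ticket group — no reversal.

No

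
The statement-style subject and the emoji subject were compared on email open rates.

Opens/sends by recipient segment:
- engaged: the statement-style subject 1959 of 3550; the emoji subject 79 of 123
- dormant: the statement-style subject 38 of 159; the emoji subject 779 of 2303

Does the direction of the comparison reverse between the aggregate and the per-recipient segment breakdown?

Yes

Engaged: the statement-style subject 1959/3550 = 55.2%, the emoji subject 79/123 = 64.2% → the emoji subject
Dormant: the statement-style subject 38/159 = 23.9%, the emoji subject 779/2303 = 33.8% → the emoji subject
Overall: the statement-style subject 1997/3709 = 53.8%, the emoji subject 858/2426 = 35.4% → the statement-style subject
The emoji subject wins each recipient group but the statement-style subject wins overall — the comparison reverses. The emoji subject's sends skew toward dormant, which has a lower base rate.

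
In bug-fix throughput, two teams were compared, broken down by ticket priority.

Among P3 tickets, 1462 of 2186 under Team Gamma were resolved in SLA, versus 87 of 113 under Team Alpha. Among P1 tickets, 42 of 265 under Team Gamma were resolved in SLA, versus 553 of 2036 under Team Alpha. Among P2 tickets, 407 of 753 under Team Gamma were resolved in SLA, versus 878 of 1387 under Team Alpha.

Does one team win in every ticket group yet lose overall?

P3: Team Gamma 1462/2186 = 66.9%, Team Alpha 87/113 = 77.0% → Team Alpha
P1: Team Gamma 42/265 = 15.8%, Team Alpha 553/2036 = 27.2% → Team Alpha
P2: Team Gamma 407/753 = 54.1%, Team Alpha 878/1387 = 63.3% → Team Alpha
Overall: Team Gamma 1911/3204 = 59.6%, Team Alpha 1518/3536 = 42.9% → Team Gamma
Team Alpha wins each ticket group but Team Gamma wins overall — the comparison reverses. Team Alpha's tickets skew toward P1, which has a lower base rate.

Yes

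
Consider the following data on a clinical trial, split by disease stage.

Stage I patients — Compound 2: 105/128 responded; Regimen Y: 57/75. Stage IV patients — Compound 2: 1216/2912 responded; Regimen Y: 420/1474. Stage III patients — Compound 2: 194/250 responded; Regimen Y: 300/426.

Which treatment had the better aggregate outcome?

Stage I: Compound 2 105/128 = 82.0%, Regimen Y 57/75 = 76.0% → Compound 2
Stage IV: Compound 2 1216/2912 = 41.8%, Regimen Y 420/1474 = 28.5% → Compound 2
Stage III: Compound 2 194/250 = 77.6%, Regimen Y 300/426 = 70.4% → Compound 2
Overall: Compound 2 1515/3290 = 46.0%, Regimen Y 777/1975 = 39.3% → Compound 2

Compound 2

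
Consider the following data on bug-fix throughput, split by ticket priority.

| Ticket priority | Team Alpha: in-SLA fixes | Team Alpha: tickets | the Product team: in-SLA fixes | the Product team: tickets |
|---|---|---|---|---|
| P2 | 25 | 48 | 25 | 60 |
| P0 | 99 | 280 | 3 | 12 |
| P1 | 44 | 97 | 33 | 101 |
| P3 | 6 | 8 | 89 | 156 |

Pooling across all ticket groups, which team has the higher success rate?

P2: Team Alpha 25/48 = 52.1%, the Product team 25/60 = 41.7% → Team Alpha
P0: Team Alpha 99/280 = 35.4%, the Product team 3/12 = 25.0% → Team Alpha
P1: Team Alpha 44/97 = 45.4%, the Product team 33/101 = 32.7% → Team Alpha
P3: Team Alpha 6/8 = 75.0%, the Product team 89/156 = 57.1% → Team Alpha
Overall: Team Alpha 174/433 = 40.2%, the Product team 150/329 = 45.6% → the Product team
(Team Alpha wins every ticket group but the Product team wins overall — Team Alpha's tickets skew toward the low-rate P0 group.)

the Product team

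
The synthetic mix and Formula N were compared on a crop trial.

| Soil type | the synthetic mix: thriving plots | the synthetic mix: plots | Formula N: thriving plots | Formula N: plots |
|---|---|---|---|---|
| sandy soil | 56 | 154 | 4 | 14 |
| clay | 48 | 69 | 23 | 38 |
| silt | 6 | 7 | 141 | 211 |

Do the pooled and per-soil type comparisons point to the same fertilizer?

No

Sandy soil: the synthetic mix 56/154 = 36.4%, Formula N 4/14 = 28.6% → the synthetic mix
Clay: the synthetic mix 48/69 = 69.6%, Formula N 23/38 = 60.5% → the synthetic mix
Silt: the synthetic mix 6/7 = 85.7%, Formula N 141/211 = 66.8% → the synthetic mix
Overall: the synthetic mix 110/230 = 47.8%, Formula N 168/263 = 63.9% → Formula N
The synthetic mix wins each soil group but Formula N wins overall — the comparison reverses. The synthetic mix's plots skew toward sandy soil, which has a lower base rate.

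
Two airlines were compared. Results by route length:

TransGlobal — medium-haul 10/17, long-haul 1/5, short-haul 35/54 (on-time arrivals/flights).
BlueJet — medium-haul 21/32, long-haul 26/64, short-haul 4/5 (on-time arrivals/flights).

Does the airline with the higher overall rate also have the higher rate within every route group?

Medium-haul: TransGlobal 10/17 = 58.8%, BlueJet 21/32 = 65.6% → BlueJet
Long-haul: TransGlobal 1/5 = 20.0%, BlueJet 26/64 = 40.6% → BlueJet
Short-haul: TransGlobal 35/54 = 64.8%, BlueJet 4/5 = 80.0% → BlueJet
Overall: TransGlobal 46/76 = 60.5%, BlueJet 51/101 = 50.5% → TransGlobal
BlueJet wins each route group but TransGlobal wins overall — the comparison reverses. BlueJet's flights skew toward long-haul, which has a lower base rate.

No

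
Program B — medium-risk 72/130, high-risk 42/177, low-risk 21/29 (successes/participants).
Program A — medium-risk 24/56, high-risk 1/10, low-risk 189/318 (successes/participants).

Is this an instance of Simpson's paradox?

Medium-risk: Program B 72/130 = 55.4%, Program A 24/56 = 42.9% → Program B
High-risk: Program B 42/177 = 23.7%, Program A 1/10 = 10.0% → Program B
Low-risk: Program B 21/29 = 72.4%, Program A 189/318 = 59.4% → Program B
Overall: Program B 135/336 = 40.2%, Program A 214/384 = 55.7% → Program A
Program B wins each risk group but Program A wins overall — the comparison reverses. Program B's participants skew toward high-risk, which has a lower base rate.

Yes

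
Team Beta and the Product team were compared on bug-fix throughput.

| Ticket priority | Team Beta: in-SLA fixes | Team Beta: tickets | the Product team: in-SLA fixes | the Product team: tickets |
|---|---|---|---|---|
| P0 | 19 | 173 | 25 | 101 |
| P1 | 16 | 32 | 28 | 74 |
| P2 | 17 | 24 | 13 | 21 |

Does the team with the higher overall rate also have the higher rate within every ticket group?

P0: Team Beta 19/173 = 11.0%, the Product team 25/101 = 24.8% → the Product team
P1: Team Beta 16/32 = 50.0%, the Product team 28/74 = 37.8% → Team Beta
P2: Team Beta 17/24 = 70.8%, the Product team 13/21 = 61.9% → Team Beta
Overall: Team Beta 52/229 = 22.7%, the Product team 66/196 = 33.7% → the Product team
Neither sweeps: Team Beta wins 2 of 3 groups, the Product team wins 1. The Product team wins overall but not every group — no Simpson reversal.

No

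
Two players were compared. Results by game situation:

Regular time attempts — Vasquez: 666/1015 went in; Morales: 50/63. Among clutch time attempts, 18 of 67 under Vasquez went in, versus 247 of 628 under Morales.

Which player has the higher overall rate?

Regular time: Vasquez 666/1015 = 65.6%, Morales 50/63 = 79.4% → Morales
Clutch time: Vasquez 18/67 = 26.9%, Morales 247/628 = 39.3% → Morales
Overall: Vasquez 684/1082 = 63.2%, Morales 297/691 = 43.0% → Vasquez
(Morales wins every game group but Vasquez wins overall — Morales's attempts skew toward the low-rate clutch time group.)

Vasquez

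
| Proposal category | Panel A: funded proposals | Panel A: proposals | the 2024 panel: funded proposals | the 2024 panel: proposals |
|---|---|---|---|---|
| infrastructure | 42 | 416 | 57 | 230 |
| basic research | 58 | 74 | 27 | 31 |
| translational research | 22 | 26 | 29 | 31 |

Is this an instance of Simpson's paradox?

No

Infrastructure: Panel A 42/416 = 10.1%, the 2024 panel 57/230 = 24.8% → the 2024 panel
Basic research: Panel A 58/74 = 78.4%, the 2024 panel 27/31 = 87.1% → the 2024 panel
Translational research: Panel A 22/26 = 84.6%, the 2024 panel 29/31 = 93.5% → the 2024 panel
Overall: Panel A 122/516 = 23.6%, the 2024 panel 113/292 = 38.7% → the 2024 panel
The 2024 panel wins overall and in every proposal group — no reversal.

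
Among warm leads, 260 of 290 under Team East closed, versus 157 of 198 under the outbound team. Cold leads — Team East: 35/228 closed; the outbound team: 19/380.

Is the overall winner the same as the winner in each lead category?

Yes

Warm: Team East 260/290 = 89.7%, the outbound team 157/198 = 79.3% → Team East
Cold: Team East 35/228 = 15.4%, the outbound team 19/380 = 5.0% → Team East
Overall: Team East 295/518 = 56.9%, the outbound team 176/578 = 30.4% → Team East
Team East wins overall and in every lead group — no reversal.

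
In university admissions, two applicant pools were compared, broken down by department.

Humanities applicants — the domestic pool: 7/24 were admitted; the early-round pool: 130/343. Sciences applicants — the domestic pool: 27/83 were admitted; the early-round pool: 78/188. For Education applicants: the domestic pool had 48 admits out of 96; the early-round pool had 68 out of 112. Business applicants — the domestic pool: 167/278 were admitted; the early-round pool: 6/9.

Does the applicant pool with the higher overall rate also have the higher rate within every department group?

Humanities: the domestic pool 7/24 = 29.2%, the early-round pool 130/343 = 37.9% → the early-round pool
Sciences: the domestic pool 27/83 = 32.5%, the early-round pool 78/188 = 41.5% → the early-round pool
Education: the domestic pool 48/96 = 50.0%, the early-round pool 68/112 = 60.7% → the early-round pool
Business: the domestic pool 167/278 = 60.1%, the early-round pool 6/9 = 66.7% → the early-round pool
Overall: the domestic pool 249/481 = 51.8%, the early-round pool 282/652 = 43.3% → the domestic pool
The early-round pool wins each department group but the domestic pool wins overall — the comparison reverses. The early-round pool's applicants skew toward Humanities, which has a lower base rate.

No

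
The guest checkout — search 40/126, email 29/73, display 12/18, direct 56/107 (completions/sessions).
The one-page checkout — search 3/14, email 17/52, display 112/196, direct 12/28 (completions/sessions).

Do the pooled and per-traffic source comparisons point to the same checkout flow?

No

Search: the guest checkout 40/126 = 31.7%, the one-page checkout 3/14 = 21.4% → the guest checkout
Email: the guest checkout 29/73 = 39.7%, the one-page checkout 17/52 = 32.7% → the guest checkout
Display: the guest checkout 12/18 = 66.7%, the one-page checkout 112/196 = 57.1% → the guest checkout
Direct: the guest checkout 56/107 = 52.3%, the one-page checkout 12/28 = 42.9% → the guest checkout
Overall: the guest checkout 137/324 = 42.3%, the one-page checkout 144/290 = 49.7% → the one-page checkout
The guest checkout wins each traffic group but the one-page checkout wins overall — the comparison reverses. The guest checkout's sessions skew toward search, which has a lower base rate.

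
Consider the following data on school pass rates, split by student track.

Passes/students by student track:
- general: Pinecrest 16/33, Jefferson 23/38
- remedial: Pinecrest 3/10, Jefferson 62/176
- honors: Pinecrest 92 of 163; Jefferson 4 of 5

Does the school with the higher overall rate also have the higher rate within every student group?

No

General: Pinecrest 16/33 = 48.5%, Jefferson 23/38 = 60.5% → Jefferson
Remedial: Pinecrest 3/10 = 30.0%, Jefferson 62/176 = 35.2% → Jefferson
Honors: Pinecrest 92/163 = 56.4%, Jefferson 4/5 = 80.0% → Jefferson
Overall: Pinecrest 111/206 = 53.9%, Jefferson 89/219 = 40.6% → Pinecrest
Jefferson wins each student group but Pinecrest wins overall — the comparison reverses. Jefferson's students skew toward remedial, which has a lower base rate.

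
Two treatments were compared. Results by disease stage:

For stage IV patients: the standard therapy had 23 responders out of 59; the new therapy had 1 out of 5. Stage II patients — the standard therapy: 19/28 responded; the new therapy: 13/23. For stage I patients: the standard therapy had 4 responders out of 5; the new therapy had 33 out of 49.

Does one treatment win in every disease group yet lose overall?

Yes

Stage IV: the standard therapy 23/59 = 39.0%, the new therapy 1/5 = 20.0% → the standard therapy
Stage II: the standard therapy 19/28 = 67.9%, the new therapy 13/23 = 56.5% → the standard therapy
Stage I: the standard therapy 4/5 = 80.0%, the new therapy 33/49 = 67.3% → the standard therapy
Overall: the standard therapy 46/92 = 50.0%, the new therapy 47/77 = 61.0% → the new therapy
The standard therapy wins each disease group but the new therapy wins overall — the comparison reverses. The standard therapy's patients skew toward stage IV, which has a lower base rate.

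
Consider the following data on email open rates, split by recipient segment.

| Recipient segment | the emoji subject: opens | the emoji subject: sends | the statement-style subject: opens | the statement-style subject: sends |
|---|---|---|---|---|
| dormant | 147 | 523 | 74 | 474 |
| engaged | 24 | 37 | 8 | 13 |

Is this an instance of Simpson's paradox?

No

Dormant: the emoji subject 147/523 = 28.1%, the statement-style subject 74/474 = 15.6% → the emoji subject
Engaged: the emoji subject 24/37 = 64.9%, the statement-style subject 8/13 = 61.5% → the emoji subject
Overall: the emoji subject 171/560 = 30.5%, the statement-style subject 82/487 = 16.8% → the emoji subject
The emoji subject wins overall and in every recipient group — no reversal.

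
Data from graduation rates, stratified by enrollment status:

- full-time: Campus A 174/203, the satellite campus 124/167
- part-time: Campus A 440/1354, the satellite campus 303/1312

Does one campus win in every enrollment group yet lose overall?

No

Full-time: Campus A 174/203 = 85.7%, the satellite campus 124/167 = 74.3% → Campus A
Part-time: Campus A 440/1354 = 32.5%, the satellite campus 303/1312 = 23.1% → Campus A
Overall: Campus A 614/1557 = 39.4%, the satellite campus 427/1479 = 28.9% → Campus A
Campus A wins overall and in every enrollment group — no reversal.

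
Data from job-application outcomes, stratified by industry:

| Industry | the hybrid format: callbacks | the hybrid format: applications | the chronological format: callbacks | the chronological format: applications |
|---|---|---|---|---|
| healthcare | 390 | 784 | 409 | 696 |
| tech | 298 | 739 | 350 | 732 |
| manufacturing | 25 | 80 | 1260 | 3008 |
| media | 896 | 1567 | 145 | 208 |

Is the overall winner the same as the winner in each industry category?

No

Healthcare: the hybrid format 390/784 = 49.7%, the chronological format 409/696 = 58.8% → the chronological format
Tech: the hybrid format 298/739 = 40.3%, the chronological format 350/732 = 47.8% → the chronological format
Manufacturing: the hybrid format 25/80 = 31.2%, the chronological format 1260/3008 = 41.9% → the chronological format
Media: the hybrid format 896/1567 = 57.2%, the chronological format 145/208 = 69.7% → the chronological format
Overall: the hybrid format 1609/3170 = 50.8%, the chronological format 2164/4644 = 46.6% → the hybrid format
The chronological format wins each industry group but the hybrid format wins overall — the comparison reverses. The chronological format's applications skew toward manufacturing, which has a lower base rate.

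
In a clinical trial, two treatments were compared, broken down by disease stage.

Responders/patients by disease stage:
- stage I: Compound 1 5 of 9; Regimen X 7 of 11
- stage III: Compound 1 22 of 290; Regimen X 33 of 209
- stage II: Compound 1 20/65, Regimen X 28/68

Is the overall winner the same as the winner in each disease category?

Stage I: Compound 1 5/9 = 55.6%, Regimen X 7/11 = 63.6% → Regimen X
Stage III: Compound 1 22/290 = 7.6%, Regimen X 33/209 = 15.8% → Regimen X
Stage II: Compound 1 20/65 = 30.8%, Regimen X 28/68 = 41.2% → Regimen X
Overall: Compound 1 47/364 = 12.9%, Regimen X 68/288 = 23.6% → Regimen X
Regimen X wins overall and in every disease group — no reversal.

Yes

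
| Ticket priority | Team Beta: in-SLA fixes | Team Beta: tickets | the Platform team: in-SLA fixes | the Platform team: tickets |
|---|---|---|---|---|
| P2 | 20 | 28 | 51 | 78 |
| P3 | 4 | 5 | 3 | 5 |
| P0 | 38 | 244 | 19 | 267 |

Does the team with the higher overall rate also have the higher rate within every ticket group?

P2: Team Beta 20/28 = 71.4%, the Platform team 51/78 = 65.4% → Team Beta
P3: Team Beta 4/5 = 80.0%, the Platform team 3/5 = 60.0% → Team Beta
P0: Team Beta 38/244 = 15.6%, the Platform team 19/267 = 7.1% → Team Beta
Overall: Team Beta 62/277 = 22.4%, the Platform team 73/350 = 20.9% → Team Beta
Team Beta wins overall and in every ticket group — no reversal.

Yes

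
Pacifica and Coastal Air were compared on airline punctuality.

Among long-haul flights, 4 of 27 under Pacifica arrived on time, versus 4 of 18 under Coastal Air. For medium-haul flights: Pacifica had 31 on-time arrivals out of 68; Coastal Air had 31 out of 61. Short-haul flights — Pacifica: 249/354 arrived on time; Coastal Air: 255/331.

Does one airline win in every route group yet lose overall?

No

Long-haul: Pacifica 4/27 = 14.8%, Coastal Air 4/18 = 22.2% → Coastal Air
Medium-haul: Pacifica 31/68 = 45.6%, Coastal Air 31/61 = 50.8% → Coastal Air
Short-haul: Pacifica 249/354 = 70.3%, Coastal Air 255/331 = 77.0% → Coastal Air
Overall: Pacifica 284/449 = 63.3%, Coastal Air 290/410 = 70.7% → Coastal Air
Coastal Air wins overall and in every route group — no reversal.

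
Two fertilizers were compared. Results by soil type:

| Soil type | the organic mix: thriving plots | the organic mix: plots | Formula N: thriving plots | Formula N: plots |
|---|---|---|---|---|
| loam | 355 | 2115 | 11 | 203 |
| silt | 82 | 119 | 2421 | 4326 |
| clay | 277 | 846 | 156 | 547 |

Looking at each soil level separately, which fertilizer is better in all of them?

the organic mix

Loam: the organic mix 355/2115 = 16.8%, Formula N 11/203 = 5.4% → the organic mix
Silt: the organic mix 82/119 = 68.9%, Formula N 2421/4326 = 56.0% → the organic mix
Clay: the organic mix 277/846 = 32.7%, Formula N 156/547 = 28.5% → the organic mix
The organic mix has the higher rate in all 3 groups.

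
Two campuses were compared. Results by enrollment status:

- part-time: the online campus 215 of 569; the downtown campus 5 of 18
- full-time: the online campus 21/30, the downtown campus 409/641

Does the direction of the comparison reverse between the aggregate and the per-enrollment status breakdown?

Part-time: the online campus 215/569 = 37.8%, the downtown campus 5/18 = 27.8% → the online campus
Full-time: the online campus 21/30 = 70.0%, the downtown campus 409/641 = 63.8% → the online campus
Overall: the online campus 236/599 = 39.4%, the downtown campus 414/659 = 62.8% → the downtown campus
The online campus wins each enrollment group but the downtown campus wins overall — the comparison reverses. The online campus's students skew toward part-time, which has a lower base rate.

Yes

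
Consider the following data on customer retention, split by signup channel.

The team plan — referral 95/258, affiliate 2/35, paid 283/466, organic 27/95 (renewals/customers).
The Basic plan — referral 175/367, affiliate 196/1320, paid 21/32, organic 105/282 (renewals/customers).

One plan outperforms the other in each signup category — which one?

the Basic plan

Referral: the team plan 95/258 = 36.8%, the Basic plan 175/367 = 47.7% → the Basic plan
Affiliate: the team plan 2/35 = 5.7%, the Basic plan 196/1320 = 14.8% → the Basic plan
Paid: the team plan 283/466 = 60.7%, the Basic plan 21/32 = 65.6% → the Basic plan
Organic: the team plan 27/95 = 28.4%, the Basic plan 105/282 = 37.2% → the Basic plan
The Basic plan has the higher rate in all 4 groups.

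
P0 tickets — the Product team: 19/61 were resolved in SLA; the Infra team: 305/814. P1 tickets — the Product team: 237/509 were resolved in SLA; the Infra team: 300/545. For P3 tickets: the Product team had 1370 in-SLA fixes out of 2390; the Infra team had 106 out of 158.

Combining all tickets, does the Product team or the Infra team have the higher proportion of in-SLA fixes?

the Product team

P0: the Product team 19/61 = 31.1%, the Infra team 305/814 = 37.5% → the Infra team
P1: the Product team 237/509 = 46.6%, the Infra team 300/545 = 55.0% → the Infra team
P3: the Product team 1370/2390 = 57.3%, the Infra team 106/158 = 67.1% → the Infra team
Overall: the Product team 1626/2960 = 54.9%, the Infra team 711/1517 = 46.9% → the Product team
(The Infra team wins every ticket group but the Product team wins overall — the Infra team's tickets skew toward the low-rate P0 group.)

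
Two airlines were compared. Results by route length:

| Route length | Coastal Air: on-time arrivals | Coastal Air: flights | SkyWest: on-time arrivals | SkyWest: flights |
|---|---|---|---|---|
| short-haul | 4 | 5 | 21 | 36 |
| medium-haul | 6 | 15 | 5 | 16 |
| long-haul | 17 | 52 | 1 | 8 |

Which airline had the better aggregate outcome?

SkyWest

Short-haul: Coastal Air 4/5 = 80.0%, SkyWest 21/36 = 58.3% → Coastal Air
Medium-haul: Coastal Air 6/15 = 40.0%, SkyWest 5/16 = 31.2% → Coastal Air
Long-haul: Coastal Air 17/52 = 32.7%, SkyWest 1/8 = 12.5% → Coastal Air
Overall: Coastal Air 27/72 = 37.5%, SkyWest 27/60 = 45.0% → SkyWest
(Coastal Air wins every route group but SkyWest wins overall — Coastal Air's flights skew toward the low-rate long-haul group.)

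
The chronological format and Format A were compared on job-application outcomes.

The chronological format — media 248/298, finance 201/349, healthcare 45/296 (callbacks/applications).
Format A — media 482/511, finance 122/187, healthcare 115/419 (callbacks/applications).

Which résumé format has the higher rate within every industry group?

Format A

Media: the chronological format 248/298 = 83.2%, Format A 482/511 = 94.3% → Format A
Finance: the chronological format 201/349 = 57.6%, Format A 122/187 = 65.2% → Format A
Healthcare: the chronological format 45/296 = 15.2%, Format A 115/419 = 27.4% → Format A
Format A has the higher rate in all 3 groups.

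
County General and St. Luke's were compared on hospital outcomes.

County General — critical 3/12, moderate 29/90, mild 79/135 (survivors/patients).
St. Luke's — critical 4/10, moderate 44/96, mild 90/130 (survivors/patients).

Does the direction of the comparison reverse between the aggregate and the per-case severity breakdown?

No

Critical: County General 3/12 = 25.0%, St. Luke's 4/10 = 40.0% → St. Luke's
Moderate: County General 29/90 = 32.2%, St. Luke's 44/96 = 45.8% → St. Luke's
Mild: County General 79/135 = 58.5%, St. Luke's 90/130 = 69.2% → St. Luke's
Overall: County General 111/237 = 46.8%, St. Luke's 138/236 = 58.5% → St. Luke's
St. Luke's wins overall and in every case group — no reversal.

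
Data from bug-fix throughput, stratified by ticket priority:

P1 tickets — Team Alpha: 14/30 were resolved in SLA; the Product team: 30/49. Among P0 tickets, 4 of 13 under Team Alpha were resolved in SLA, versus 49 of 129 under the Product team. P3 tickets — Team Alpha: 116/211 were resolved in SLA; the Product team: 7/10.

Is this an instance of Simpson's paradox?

Yes

P1: Team Alpha 14/30 = 46.7%, the Product team 30/49 = 61.2% → the Product team
P0: Team Alpha 4/13 = 30.8%, the Product team 49/129 = 38.0% → the Product team
P3: Team Alpha 116/211 = 55.0%, the Product team 7/10 = 70.0% → the Product team
Overall: Team Alpha 134/254 = 52.8%, the Product team 86/188 = 45.7% → Team Alpha
The Product team wins each ticket group but Team Alpha wins overall — the comparison reverses. The Product team's tickets skew toward P0, which has a lower base rate.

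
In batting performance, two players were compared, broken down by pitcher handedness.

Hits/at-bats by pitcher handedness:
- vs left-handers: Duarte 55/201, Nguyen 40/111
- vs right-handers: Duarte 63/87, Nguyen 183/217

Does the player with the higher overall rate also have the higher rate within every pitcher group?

Yes

Vs left-handers: Duarte 55/201 = 27.4%, Nguyen 40/111 = 36.0% → Nguyen
Vs right-handers: Duarte 63/87 = 72.4%, Nguyen 183/217 = 84.3% → Nguyen
Overall: Duarte 118/288 = 41.0%, Nguyen 223/328 = 68.0% → Nguyen
Nguyen wins overall and in every pitcher group — no reversal.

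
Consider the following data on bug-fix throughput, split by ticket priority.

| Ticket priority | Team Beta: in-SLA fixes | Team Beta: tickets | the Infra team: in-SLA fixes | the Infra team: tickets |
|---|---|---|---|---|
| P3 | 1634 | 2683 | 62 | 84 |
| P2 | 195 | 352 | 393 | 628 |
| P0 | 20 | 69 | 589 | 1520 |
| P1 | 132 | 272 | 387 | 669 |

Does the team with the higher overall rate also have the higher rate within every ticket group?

P3: Team Beta 1634/2683 = 60.9%, the Infra team 62/84 = 73.8% → the Infra team
P2: Team Beta 195/352 = 55.4%, the Infra team 393/628 = 62.6% → the Infra team
P0: Team Beta 20/69 = 29.0%, the Infra team 589/1520 = 38.8% → the Infra team
P1: Team Beta 132/272 = 48.5%, the Infra team 387/669 = 57.8% → the Infra team
Overall: Team Beta 1981/3376 = 58.7%, the Infra team 1431/2901 = 49.3% → Team Beta
The Infra team wins each ticket group but Team Beta wins overall — the comparison reverses. The Infra team's tickets skew toward P0, which has a lower base rate.

No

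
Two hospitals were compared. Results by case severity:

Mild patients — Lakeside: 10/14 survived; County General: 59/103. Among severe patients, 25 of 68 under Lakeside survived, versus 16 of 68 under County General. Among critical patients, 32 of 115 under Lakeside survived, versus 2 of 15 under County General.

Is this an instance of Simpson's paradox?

Mild: Lakeside 10/14 = 71.4%, County General 59/103 = 57.3% → Lakeside
Severe: Lakeside 25/68 = 36.8%, County General 16/68 = 23.5% → Lakeside
Critical: Lakeside 32/115 = 27.8%, County General 2/15 = 13.3% → Lakeside
Overall: Lakeside 67/197 = 34.0%, County General 77/186 = 41.4% → County General
Lakeside wins each case group but County General wins overall — the comparison reverses. Lakeside's patients skew toward critical, which has a lower base rate.

Yes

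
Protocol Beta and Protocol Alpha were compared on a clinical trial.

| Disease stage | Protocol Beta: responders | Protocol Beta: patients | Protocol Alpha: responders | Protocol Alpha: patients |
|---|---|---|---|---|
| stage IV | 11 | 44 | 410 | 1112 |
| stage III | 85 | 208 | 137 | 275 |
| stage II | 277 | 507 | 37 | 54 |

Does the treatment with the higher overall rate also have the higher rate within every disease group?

No

Stage IV: Protocol Beta 11/44 = 25.0%, Protocol Alpha 410/1112 = 36.9% → Protocol Alpha
Stage III: Protocol Beta 85/208 = 40.9%, Protocol Alpha 137/275 = 49.8% → Protocol Alpha
Stage II: Protocol Beta 277/507 = 54.6%, Protocol Alpha 37/54 = 68.5% → Protocol Alpha
Overall: Protocol Beta 373/759 = 49.1%, Protocol Alpha 584/1441 = 40.5% → Protocol Beta
Protocol Alpha wins each disease group but Protocol Beta wins overall — the comparison reverses. Protocol Alpha's patients skew toward stage IV, which has a lower base rate.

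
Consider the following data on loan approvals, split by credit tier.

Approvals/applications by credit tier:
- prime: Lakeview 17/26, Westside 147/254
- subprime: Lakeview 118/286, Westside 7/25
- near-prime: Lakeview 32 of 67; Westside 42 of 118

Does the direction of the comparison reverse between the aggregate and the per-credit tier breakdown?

Yes

Prime: Lakeview 17/26 = 65.4%, Westside 147/254 = 57.9% → Lakeview
Subprime: Lakeview 118/286 = 41.3%, Westside 7/25 = 28.0% → Lakeview
Near-prime: Lakeview 32/67 = 47.8%, Westside 42/118 = 35.6% → Lakeview
Overall: Lakeview 167/379 = 44.1%, Westside 196/397 = 49.4% → Westside
Lakeview wins each credit group but Westside wins overall — the comparison reverses. Lakeview's applications skew toward subprime, which has a lower base rate.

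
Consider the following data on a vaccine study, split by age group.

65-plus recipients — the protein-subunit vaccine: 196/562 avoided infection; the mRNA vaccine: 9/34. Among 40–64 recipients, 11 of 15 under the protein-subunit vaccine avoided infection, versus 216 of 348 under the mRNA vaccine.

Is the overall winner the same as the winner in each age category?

No

65-plus: the protein-subunit vaccine 196/562 = 34.9%, the mRNA vaccine 9/34 = 26.5% → the protein-subunit vaccine
40–64: the protein-subunit vaccine 11/15 = 73.3%, the mRNA vaccine 216/348 = 62.1% → the protein-subunit vaccine
Overall: the protein-subunit vaccine 207/577 = 35.9%, the mRNA vaccine 225/382 = 58.9% → the mRNA vaccine
The protein-subunit vaccine wins each age group but the mRNA vaccine wins overall — the comparison reverses. The protein-subunit vaccine's recipients skew toward 65-plus, which has a lower base rate.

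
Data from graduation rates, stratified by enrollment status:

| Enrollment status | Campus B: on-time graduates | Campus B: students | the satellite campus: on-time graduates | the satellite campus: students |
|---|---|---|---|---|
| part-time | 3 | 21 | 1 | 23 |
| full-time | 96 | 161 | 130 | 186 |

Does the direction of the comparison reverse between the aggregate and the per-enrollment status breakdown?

No

Part-time: Campus B 3/21 = 14.3%, the satellite campus 1/23 = 4.3% → Campus B
Full-time: Campus B 96/161 = 59.6%, the satellite campus 130/186 = 69.9% → the satellite campus
Overall: Campus B 99/182 = 54.4%, the satellite campus 131/209 = 62.7% → the satellite campus
Neither sweeps: Campus B wins 1 of 2 groups, the satellite campus wins 1. The satellite campus wins overall but not every group — no Simpson reversal.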